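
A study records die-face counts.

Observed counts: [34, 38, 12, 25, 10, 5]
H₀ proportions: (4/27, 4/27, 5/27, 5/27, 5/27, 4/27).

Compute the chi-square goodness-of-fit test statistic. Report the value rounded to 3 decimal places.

test statistic = 56.737

n = 124; E_i = n·p_i = [18.37, 18.37, 22.96, 22.96, 22.96, 18.37]
χ² = (34−18.37)²/18.37 + (38−18.37)²/18.37 + (12−22.96)²/22.96 + (25−22.96)²/22.96 + (10−22.96)²/22.96 + (5−18.37)²/18.37 = 56.7367
df = 5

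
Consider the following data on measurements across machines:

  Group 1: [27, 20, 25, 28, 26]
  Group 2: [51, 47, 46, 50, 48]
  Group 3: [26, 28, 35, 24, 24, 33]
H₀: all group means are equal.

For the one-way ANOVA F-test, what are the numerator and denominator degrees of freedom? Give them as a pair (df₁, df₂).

degrees of freedom = [2, 13]

k = 3 groups, N = 16 total
df = (k−1, N−k) = (3−1, 16−3) = (2, 13)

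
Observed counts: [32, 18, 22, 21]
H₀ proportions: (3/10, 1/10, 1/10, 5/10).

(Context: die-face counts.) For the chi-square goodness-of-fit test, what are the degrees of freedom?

df = k − 1 = 4 − 1 = 3

degrees of freedom = 3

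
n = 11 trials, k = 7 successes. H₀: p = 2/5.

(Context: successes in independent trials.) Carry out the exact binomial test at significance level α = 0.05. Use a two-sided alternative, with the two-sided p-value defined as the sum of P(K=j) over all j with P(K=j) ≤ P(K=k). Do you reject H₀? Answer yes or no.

reject H₀: no

Exact binomial: n=11, k=7, p₀=2/5=0.4000
P(X=j) = C(n,j)·p₀^j·(1−p₀)^(n−j); p = Σ P(X=j) over j with P(X=j) ≤ P(X=7)
p-value (two-sided) = 0.12959
At α=0.05: p ≥ α → fail to reject H₀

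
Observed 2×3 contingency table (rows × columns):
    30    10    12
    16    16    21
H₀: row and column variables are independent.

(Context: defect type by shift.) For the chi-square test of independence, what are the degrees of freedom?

df = (r−1)(c−1) = (2−1)·(3−1) = 2

degrees of freedom = 2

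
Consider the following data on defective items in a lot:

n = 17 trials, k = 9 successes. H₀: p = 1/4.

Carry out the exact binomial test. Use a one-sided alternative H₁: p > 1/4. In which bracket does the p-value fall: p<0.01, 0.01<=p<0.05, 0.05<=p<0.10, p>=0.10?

p-value bracket: 0.01<=p<0.05

Exact binomial: n=17, k=9, p₀=1/4=0.2500
P(X≥9) from Σ C(n,i)·p₀^i·(1−p₀)^(n−i)
p-value (one-sided, H₁ greater) = 0.01238
→ bracket: 0.01<=p<0.05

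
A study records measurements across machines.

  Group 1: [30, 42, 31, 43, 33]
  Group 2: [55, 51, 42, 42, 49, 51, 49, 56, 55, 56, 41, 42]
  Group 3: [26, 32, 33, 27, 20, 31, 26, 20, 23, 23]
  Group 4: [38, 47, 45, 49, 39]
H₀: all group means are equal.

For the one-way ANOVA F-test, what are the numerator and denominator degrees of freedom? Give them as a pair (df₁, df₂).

k = 4 groups, N = 32 total
df = (k−1, N−k) = (4−1, 32−4) = (3, 28)

degrees of freedom = [3, 28]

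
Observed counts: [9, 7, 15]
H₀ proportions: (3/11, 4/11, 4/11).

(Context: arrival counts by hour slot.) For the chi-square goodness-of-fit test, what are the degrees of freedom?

df = k − 1 = 3 − 1 = 2

degrees of freedom = 2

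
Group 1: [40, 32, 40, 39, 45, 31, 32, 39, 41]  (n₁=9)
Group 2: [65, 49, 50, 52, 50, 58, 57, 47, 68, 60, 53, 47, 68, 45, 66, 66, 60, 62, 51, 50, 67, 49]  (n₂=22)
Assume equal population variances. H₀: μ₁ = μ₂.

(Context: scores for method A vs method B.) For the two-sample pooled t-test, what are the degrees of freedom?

degrees of freedom = 29

df = n₁ + n₂ − 2 = 9 + 22 − 2 = 29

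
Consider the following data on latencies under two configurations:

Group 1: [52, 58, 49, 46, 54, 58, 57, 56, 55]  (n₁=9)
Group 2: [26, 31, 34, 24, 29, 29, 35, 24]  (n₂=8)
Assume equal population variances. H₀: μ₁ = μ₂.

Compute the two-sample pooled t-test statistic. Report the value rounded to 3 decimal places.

test statistic = 12.235

x̄₁=53.889, s₁=4.167, n₁=9
x̄₂=29.000, s₂=4.209, n₂=8
s_p² = [8·4.167² + 7·4.209²]/15 = 17.5259
SE = √(s_p²·(1/9+1/8)) = 2.0342
t = (53.889−29.000)/2.0342 = 12.2351
df = 15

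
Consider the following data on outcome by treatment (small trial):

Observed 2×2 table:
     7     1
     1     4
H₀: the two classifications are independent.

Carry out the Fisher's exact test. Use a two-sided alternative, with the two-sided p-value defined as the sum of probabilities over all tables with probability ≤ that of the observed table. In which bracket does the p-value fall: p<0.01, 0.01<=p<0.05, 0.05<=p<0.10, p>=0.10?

Margins: r₁=8, r₂=5, c₁=8, c₂=5, n=13
p_obs = C(8,7)·C(5,1)/C(13,8); sum pmf over tables with pmf ≤ p_obs
p-value (two-sided) = 0.03186
→ bracket: 0.01<=p<0.05

p-value bracket: 0.01<=p<0.05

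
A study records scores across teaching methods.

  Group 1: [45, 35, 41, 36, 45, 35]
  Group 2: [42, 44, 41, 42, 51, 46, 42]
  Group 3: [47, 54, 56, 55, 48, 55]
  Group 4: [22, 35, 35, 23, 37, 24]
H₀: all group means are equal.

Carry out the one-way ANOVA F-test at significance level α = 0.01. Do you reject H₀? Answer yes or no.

Group means [39.50, 44.00, 52.50, 29.33], grand mean 41.440
SSB = Σnᵢ(x̄ᵢ−x̄)² = 1681.827; SSW = ΣΣ(x−x̄ᵢ)² = 512.333
MSB = 1681.827/3 = 560.6089; MSW = 512.333/21 = 24.3968
F = MSB/MSW = 22.9788
df = (3, 21)
p-value (upper-tail) = 0.00000
At α=0.01: p < α → reject H₀

reject H₀: yes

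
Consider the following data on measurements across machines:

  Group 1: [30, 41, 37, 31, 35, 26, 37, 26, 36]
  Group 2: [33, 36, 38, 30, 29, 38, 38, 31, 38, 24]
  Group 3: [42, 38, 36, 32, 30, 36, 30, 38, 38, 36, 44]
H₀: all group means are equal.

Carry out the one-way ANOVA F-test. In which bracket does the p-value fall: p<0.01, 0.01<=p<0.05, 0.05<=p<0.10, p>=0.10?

Group means [33.22, 33.50, 36.36], grand mean 34.467
SSB = Σnᵢ(x̄ᵢ−x̄)² = 62.866; SSW = ΣΣ(x−x̄ᵢ)² = 634.601
MSB = 62.866/2 = 31.4328; MSW = 634.601/27 = 23.5037
F = MSB/MSW = 1.3374
df = (2, 27)
p-value (upper-tail) = 0.27938
→ bracket: p>=0.10

p-value bracket: p>=0.10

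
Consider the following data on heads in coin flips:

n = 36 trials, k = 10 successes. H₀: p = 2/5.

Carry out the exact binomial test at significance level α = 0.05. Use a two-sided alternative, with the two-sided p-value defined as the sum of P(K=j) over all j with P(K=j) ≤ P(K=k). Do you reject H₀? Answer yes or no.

reject H₀: no

Exact binomial: n=36, k=10, p₀=2/5=0.4000
P(X=j) = C(n,j)·p₀^j·(1−p₀)^(n−j); p = Σ P(X=j) over j with P(X=j) ≤ P(X=10)
p-value (two-sided) = 0.17301
At α=0.05: p ≥ α → fail to reject H₀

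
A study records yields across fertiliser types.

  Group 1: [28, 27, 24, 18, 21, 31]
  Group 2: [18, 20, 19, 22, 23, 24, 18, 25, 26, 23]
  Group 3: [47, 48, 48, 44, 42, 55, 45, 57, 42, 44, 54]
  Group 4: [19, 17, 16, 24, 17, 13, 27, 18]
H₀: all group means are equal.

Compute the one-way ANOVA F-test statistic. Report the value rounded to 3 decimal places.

test statistic = 89.587

Group means [24.83, 21.80, 47.82, 18.88], grand mean 29.829
SSB = Σnᵢ(x̄ᵢ−x̄)² = 5314.027; SSW = ΣΣ(x−x̄ᵢ)² = 612.945
MSB = 5314.027/3 = 1771.3422; MSW = 612.945/31 = 19.7724
F = MSB/MSW = 89.5866
df = (3, 31)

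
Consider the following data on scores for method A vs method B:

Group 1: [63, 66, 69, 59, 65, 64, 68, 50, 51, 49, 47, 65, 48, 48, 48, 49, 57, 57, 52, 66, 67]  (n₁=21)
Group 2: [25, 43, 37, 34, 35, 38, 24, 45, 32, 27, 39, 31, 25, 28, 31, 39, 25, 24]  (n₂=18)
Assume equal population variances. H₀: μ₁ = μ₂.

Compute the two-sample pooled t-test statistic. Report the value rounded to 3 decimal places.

test statistic = 10.417

x̄₁=57.524, s₁=8.122, n₁=21
x̄₂=32.333, s₂=6.765, n₂=18
s_p² = [20·8.122² + 17·6.765²]/37 = 56.6821
SE = √(s_p²·(1/21+1/18)) = 2.4183
t = (57.524−32.333)/2.4183 = 10.4166
df = 37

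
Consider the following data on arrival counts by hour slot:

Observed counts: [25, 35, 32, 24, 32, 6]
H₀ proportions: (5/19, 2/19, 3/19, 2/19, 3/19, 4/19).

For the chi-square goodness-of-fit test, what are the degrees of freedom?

degrees of freedom = 5

df = k − 1 = 6 − 1 = 5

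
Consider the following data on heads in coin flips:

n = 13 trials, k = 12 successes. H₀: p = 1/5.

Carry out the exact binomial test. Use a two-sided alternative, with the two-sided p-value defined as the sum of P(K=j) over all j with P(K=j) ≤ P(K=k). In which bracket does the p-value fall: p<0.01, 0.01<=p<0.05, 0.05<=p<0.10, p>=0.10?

p-value bracket: p<0.01

Exact binomial: n=13, k=12, p₀=1/5=0.2000
P(X=j) = C(n,j)·p₀^j·(1−p₀)^(n−j); p = Σ P(X=j) over j with P(X=j) ≤ P(X=12)
p-value (two-sided) = 0.00000
→ bracket: p<0.01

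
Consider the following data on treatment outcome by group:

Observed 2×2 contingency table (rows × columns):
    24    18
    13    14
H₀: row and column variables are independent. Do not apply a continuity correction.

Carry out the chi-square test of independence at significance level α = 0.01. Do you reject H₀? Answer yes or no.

reject H₀: no

Row totals [42, 27], col totals [37, 32], n=69
χ² = (24−22.52)²/22.52 + (18−19.48)²/19.48 + (13−14.48)²/14.48 + (14−12.52)²/12.52 = 0.5347
df = 1
p-value (upper-tail) = 0.46465
At α=0.01: p ≥ α → fail to reject H₀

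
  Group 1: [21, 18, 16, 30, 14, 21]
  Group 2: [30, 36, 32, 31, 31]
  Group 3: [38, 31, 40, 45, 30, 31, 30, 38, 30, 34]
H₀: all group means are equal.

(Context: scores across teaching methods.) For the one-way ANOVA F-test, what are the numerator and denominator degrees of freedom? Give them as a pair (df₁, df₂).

k = 3 groups, N = 21 total
df = (k−1, N−k) = (3−1, 21−3) = (2, 18)

degrees of freedom = [2, 18]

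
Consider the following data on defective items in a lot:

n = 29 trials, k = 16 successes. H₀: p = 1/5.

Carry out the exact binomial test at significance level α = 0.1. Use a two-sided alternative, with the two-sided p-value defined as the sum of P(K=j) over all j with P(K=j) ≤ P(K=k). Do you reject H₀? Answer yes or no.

Exact binomial: n=29, k=16, p₀=1/5=0.2000
P(X=j) = C(n,j)·p₀^j·(1−p₀)^(n−j); p = Σ P(X=j) over j with P(X=j) ≤ P(X=16)
p-value (two-sided) = 0.00003
At α=0.1: p < α → reject H₀

reject H₀: yes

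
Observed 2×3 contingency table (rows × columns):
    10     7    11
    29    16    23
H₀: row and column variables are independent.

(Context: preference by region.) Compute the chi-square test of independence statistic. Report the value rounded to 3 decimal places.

test statistic = 0.420

Row totals [28, 68], col totals [39, 23, 34], n=96
χ² = (10−11.38)²/11.38 + (7−6.71)²/6.71 + (11−9.92)²/9.92 + (29−27.62)²/27.62 + (16−16.29)²/16.29 + (23−24.08)²/24.08 = 0.4196
df = 2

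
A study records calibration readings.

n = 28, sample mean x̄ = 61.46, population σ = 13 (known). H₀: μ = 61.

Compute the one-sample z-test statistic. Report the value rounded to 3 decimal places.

test statistic = 0.187

SE = σ/√n = 13/√28 = 2.4568
z = (x̄−μ₀)/SE = (61.46−61)/2.4568 = 0.1872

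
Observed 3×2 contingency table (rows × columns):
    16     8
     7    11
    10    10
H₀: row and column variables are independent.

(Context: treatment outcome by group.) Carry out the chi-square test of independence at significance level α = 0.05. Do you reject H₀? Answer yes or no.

Row totals [24, 18, 20], col totals [33, 29], n=62
χ² = (16−12.77)²/12.77 + (8−11.23)²/11.23 + (7−9.58)²/9.58 + (11−8.42)²/8.42 + (10−10.65)²/10.65 + (10−9.35)²/9.35 = 3.3113
df = 2
p-value (upper-tail) = 0.19097
At α=0.05: p ≥ α → fail to reject H₀

reject H₀: no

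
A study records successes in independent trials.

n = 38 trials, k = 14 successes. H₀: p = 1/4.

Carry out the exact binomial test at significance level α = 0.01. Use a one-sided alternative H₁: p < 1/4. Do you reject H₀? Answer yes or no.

reject H₀: no

Exact binomial: n=38, k=14, p₀=1/4=0.2500
P(X≤14) from Σ C(n,i)·p₀^i·(1−p₀)^(n−i)
p-value (one-sided, H₁ less) = 0.96517
At α=0.01: p ≥ α → fail to reject H₀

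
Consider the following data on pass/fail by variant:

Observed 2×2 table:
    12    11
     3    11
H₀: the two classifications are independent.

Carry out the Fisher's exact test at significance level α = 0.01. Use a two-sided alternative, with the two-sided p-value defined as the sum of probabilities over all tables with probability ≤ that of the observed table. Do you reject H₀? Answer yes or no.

reject H₀: no

Margins: r₁=23, r₂=14, c₁=15, c₂=22, n=37
p_obs = C(23,12)·C(14,3)/C(37,15); sum pmf over tables with pmf ≤ p_obs
p-value (two-sided) = 0.09049
At α=0.01: p ≥ α → fail to reject H₀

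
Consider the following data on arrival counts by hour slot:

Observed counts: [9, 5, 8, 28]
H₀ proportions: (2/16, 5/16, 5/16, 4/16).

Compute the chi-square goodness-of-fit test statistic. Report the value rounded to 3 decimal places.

n = 50; E_i = n·p_i = [6.25, 15.62, 15.62, 12.50]
χ² = (9−6.25)²/6.25 + (5−15.62)²/15.62 + (8−15.62)²/15.62 + (28−12.50)²/12.50 = 31.3760
df = 3

test statistic = 31.376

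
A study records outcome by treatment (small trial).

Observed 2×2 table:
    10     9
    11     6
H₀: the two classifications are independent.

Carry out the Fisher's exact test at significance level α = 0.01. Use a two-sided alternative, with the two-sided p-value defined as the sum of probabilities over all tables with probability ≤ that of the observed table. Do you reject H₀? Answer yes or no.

reject H₀: no

Margins: r₁=19, r₂=17, c₁=21, c₂=15, n=36
p_obs = C(19,10)·C(17,11)/C(36,21); sum pmf over tables with pmf ≤ p_obs
p-value (two-sided) = 0.51600
At α=0.01: p ≥ α → fail to reject H₀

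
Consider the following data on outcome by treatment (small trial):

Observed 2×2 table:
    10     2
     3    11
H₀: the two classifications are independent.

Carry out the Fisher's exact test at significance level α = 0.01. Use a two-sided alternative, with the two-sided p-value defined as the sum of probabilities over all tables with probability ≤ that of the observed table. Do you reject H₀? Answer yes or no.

Margins: r₁=12, r₂=14, c₁=13, c₂=13, n=26
p_obs = C(12,10)·C(14,3)/C(26,13); sum pmf over tables with pmf ≤ p_obs
p-value (two-sided) = 0.00483
At α=0.01: p < α → reject H₀

reject H₀: yes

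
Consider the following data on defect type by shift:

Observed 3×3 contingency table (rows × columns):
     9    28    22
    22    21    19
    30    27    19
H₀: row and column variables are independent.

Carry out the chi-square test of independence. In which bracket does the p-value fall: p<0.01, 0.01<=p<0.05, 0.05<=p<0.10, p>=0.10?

p-value bracket: 0.01<=p<0.05

Row totals [59, 62, 76], col totals [61, 76, 60], n=197
χ² = (9−18.27)²/18.27 + (28−22.76)²/22.76 + (22−17.97)²/17.97 + (22−19.20)²/19.20 + (21−23.92)²/23.92 + (19−18.88)²/18.88 + (30−23.53)²/23.53 + (27−29.32)²/29.32 + (19−23.15)²/23.15 = 10.2821
df = 4
p-value (upper-tail) = 0.03594
→ bracket: 0.01<=p<0.05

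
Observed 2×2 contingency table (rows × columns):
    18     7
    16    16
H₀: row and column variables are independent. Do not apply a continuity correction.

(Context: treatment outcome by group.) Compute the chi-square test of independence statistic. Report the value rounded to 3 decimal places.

test statistic = 2.822

Row totals [25, 32], col totals [34, 23], n=57
χ² = (18−14.91)²/14.91 + (7−10.09)²/10.09 + (16−19.09)²/19.09 + (16−12.91)²/12.91 = 2.8223
df = 1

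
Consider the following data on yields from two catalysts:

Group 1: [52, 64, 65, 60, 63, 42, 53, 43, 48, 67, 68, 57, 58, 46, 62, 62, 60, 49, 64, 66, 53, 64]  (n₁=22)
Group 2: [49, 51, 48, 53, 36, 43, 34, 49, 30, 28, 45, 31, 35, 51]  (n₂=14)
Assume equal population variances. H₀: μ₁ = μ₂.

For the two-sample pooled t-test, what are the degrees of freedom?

degrees of freedom = 34

df = n₁ + n₂ − 2 = 22 + 14 − 2 = 34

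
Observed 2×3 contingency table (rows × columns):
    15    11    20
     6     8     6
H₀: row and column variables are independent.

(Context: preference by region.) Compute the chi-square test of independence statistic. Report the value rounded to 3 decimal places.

test statistic = 1.926

Row totals [46, 20], col totals [21, 19, 26], n=66
χ² = (15−14.64)²/14.64 + (11−13.24)²/13.24 + (20−18.12)²/18.12 + (6−6.36)²/6.36 + (8−5.76)²/5.76 + (6−7.88)²/7.88 = 1.9257
df = 2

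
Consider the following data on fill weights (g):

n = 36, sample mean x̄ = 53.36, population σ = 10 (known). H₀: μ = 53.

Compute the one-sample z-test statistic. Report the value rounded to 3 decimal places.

test statistic = 0.216

SE = σ/√n = 10/√36 = 1.6667
z = (x̄−μ₀)/SE = (53.36−53)/1.6667 = 0.2160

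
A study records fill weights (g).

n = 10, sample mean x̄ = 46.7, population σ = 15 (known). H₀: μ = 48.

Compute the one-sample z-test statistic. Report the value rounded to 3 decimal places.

SE = σ/√n = 15/√10 = 4.7434
z = (x̄−μ₀)/SE = (46.7−48)/4.7434 = -0.2741

test statistic = -0.274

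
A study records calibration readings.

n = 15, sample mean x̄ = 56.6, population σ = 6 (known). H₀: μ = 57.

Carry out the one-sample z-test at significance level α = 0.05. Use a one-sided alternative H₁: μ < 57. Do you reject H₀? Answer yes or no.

SE = σ/√n = 6/√15 = 1.5492
z = (x̄−μ₀)/SE = (56.6−57)/1.5492 = -0.2582
p-value (one-sided, H₁ less) = 0.39813
At α=0.05: p ≥ α → fail to reject H₀

reject H₀: no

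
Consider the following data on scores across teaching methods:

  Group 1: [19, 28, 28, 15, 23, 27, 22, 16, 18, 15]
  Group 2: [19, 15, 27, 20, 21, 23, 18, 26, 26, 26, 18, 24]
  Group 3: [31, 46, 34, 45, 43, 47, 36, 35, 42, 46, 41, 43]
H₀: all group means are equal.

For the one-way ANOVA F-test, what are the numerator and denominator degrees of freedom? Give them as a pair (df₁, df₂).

degrees of freedom = [2, 31]

k = 3 groups, N = 34 total
df = (k−1, N−k) = (3−1, 34−3) = (2, 31)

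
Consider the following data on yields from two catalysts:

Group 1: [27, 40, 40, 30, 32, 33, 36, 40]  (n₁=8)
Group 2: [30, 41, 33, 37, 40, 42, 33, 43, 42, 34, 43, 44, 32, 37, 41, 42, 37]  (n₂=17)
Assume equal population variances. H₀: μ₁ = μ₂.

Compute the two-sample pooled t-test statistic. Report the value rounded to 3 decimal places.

x̄₁=34.750, s₁=5.036, n₁=8
x̄₂=38.294, s₂=4.497, n₂=17
s_p² = [7·5.036² + 16·4.497²]/23 = 21.7839
SE = √(s_p²·(1/8+1/17)) = 2.0011
t = (34.750−38.294)/2.0011 = -1.7711
df = 23

test statistic = -1.771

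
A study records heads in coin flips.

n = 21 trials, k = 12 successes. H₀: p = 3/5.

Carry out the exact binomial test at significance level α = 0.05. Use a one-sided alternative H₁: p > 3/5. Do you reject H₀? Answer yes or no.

reject H₀: no

Exact binomial: n=21, k=12, p₀=3/5=0.6000
P(X≥12) from Σ C(n,i)·p₀^i·(1−p₀)^(n−i)
p-value (one-sided, H₁ greater) = 0.69144
At α=0.05: p ≥ α → fail to reject H₀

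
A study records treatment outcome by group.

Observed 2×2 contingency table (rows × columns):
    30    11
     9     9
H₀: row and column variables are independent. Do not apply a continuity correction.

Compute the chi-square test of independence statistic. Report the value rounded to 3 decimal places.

test statistic = 2.997

Row totals [41, 18], col totals [39, 20], n=59
χ² = (30−27.10)²/27.10 + (11−13.90)²/13.90 + (9−11.90)²/11.90 + (9−6.10)²/6.10 = 2.9970
df = 1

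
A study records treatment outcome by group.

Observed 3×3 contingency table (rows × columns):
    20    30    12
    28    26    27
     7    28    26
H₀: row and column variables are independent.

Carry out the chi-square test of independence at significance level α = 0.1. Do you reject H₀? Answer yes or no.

Row totals [62, 81, 61], col totals [55, 84, 65], n=204
χ² = (20−16.72)²/16.72 + (30−25.53)²/25.53 + (12−19.75)²/19.75 + (28−21.84)²/21.84 + (26−33.35)²/33.35 + (27−25.81)²/25.81 + (7−16.45)²/16.45 + (28−25.12)²/25.12 + (26−19.44)²/19.44 = 15.8598
df = 4
p-value (upper-tail) = 0.00321
At α=0.1: p < α → reject H₀

reject H₀: yes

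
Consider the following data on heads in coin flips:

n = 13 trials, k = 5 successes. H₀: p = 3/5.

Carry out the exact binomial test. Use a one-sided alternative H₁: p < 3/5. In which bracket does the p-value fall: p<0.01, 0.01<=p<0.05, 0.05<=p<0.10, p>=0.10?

Exact binomial: n=13, k=5, p₀=3/5=0.6000
P(X≤5) from Σ C(n,i)·p₀^i·(1−p₀)^(n−i)
p-value (one-sided, H₁ less) = 0.09767
→ bracket: 0.05<=p<0.10

p-value bracket: 0.05<=p<0.10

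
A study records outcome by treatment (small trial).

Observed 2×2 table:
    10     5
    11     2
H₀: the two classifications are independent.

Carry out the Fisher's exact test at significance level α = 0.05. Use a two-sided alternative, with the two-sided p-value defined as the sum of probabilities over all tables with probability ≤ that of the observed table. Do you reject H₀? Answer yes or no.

reject H₀: no

Margins: r₁=15, r₂=13, c₁=21, c₂=7, n=28
p_obs = C(15,10)·C(13,11)/C(28,21); sum pmf over tables with pmf ≤ p_obs
p-value (two-sided) = 0.39553
At α=0.05: p ≥ α → fail to reject H₀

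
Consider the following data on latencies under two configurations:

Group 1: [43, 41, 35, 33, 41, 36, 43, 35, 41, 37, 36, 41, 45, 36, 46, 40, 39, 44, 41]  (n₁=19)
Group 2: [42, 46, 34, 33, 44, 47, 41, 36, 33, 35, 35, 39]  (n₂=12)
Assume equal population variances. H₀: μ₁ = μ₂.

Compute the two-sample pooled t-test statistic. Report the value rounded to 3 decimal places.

test statistic = 0.553

x̄₁=39.632, s₁=3.760, n₁=19
x̄₂=38.750, s₂=5.119, n₂=12
s_p² = [18·3.760² + 11·5.119²]/29 = 18.7128
SE = √(s_p²·(1/19+1/12)) = 1.5951
t = (39.632−38.750)/1.5951 = 0.5527
df = 29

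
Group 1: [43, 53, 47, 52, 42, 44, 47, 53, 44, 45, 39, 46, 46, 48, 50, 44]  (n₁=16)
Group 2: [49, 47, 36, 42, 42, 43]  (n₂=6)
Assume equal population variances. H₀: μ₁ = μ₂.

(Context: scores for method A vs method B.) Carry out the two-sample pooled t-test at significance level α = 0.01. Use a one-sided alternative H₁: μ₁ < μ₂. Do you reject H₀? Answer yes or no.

x̄₁=46.438, s₁=3.999, n₁=16
x̄₂=43.167, s₂=4.535, n₂=6
s_p² = [15·3.999² + 5·4.535²]/20 = 17.1385
SE = √(s_p²·(1/16+1/6)) = 1.9818
t = (46.438−43.167)/1.9818 = 1.6504
df = 20
p-value (one-sided, H₁ less) = 0.94276
At α=0.01: p ≥ α → fail to reject H₀

reject H₀: no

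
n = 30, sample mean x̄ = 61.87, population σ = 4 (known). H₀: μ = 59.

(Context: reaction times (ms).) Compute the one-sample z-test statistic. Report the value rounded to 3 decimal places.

test statistic = 3.930

SE = σ/√n = 4/√30 = 0.7303
z = (x̄−μ₀)/SE = (61.87−59)/0.7303 = 3.9299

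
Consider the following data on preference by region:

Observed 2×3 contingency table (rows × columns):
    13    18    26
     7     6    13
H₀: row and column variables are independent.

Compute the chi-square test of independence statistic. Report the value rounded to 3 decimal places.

Row totals [57, 26], col totals [20, 24, 39], n=83
χ² = (13−13.73)²/13.73 + (18−16.48)²/16.48 + (26−26.78)²/26.78 + (7−6.27)²/6.27 + (6−7.52)²/7.52 + (13−12.22)²/12.22 = 0.6450
df = 2

test statistic = 0.645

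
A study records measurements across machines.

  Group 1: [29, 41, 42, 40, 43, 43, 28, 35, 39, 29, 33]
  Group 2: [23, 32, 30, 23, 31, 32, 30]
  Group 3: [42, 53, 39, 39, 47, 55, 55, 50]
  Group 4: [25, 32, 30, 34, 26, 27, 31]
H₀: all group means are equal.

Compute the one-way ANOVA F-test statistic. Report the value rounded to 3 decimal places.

Group means [36.55, 28.71, 47.50, 29.29], grand mean 36.000
SSB = Σnᵢ(x̄ᵢ−x̄)² = 1748.416; SSW = ΣΣ(x−x̄ᵢ)² = 839.584
MSB = 1748.416/3 = 582.8052; MSW = 839.584/29 = 28.9512
F = MSB/MSW = 20.1306
df = (3, 29)

test statistic = 20.131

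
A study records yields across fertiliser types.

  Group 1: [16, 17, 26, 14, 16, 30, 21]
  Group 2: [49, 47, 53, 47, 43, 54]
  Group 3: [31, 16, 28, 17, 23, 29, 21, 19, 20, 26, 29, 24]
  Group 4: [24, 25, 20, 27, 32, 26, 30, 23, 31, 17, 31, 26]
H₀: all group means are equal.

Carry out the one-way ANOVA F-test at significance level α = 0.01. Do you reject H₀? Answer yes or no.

reject H₀: yes

Group means [20.00, 48.83, 23.58, 26.00], grand mean 27.784
SSB = Σnᵢ(x̄ᵢ−x̄)² = 3332.520; SSW = ΣΣ(x−x̄ᵢ)² = 813.750
MSB = 3332.520/3 = 1110.8401; MSW = 813.750/33 = 24.6591
F = MSB/MSW = 45.0479
df = (3, 33)
p-value (upper-tail) = 0.00000
At α=0.01: p < α → reject H₀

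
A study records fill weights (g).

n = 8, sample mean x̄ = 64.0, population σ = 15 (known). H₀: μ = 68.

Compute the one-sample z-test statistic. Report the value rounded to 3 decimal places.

SE = σ/√n = 15/√8 = 5.3033
z = (x̄−μ₀)/SE = (64.0−68)/5.3033 = -0.7542

test statistic = -0.754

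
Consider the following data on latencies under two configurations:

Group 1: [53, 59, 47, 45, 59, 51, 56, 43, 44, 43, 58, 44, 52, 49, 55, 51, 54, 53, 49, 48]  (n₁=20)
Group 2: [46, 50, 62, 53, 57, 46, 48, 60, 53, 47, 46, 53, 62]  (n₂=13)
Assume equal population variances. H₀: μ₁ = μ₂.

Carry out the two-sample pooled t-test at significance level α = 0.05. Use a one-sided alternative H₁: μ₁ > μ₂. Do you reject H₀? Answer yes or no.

reject H₀: no

x̄₁=50.650, s₁=5.274, n₁=20
x̄₂=52.538, s₂=6.064, n₂=13
s_p² = [19·5.274² + 12·6.064²]/31 = 31.2833
SE = √(s_p²·(1/20+1/13)) = 1.9926
t = (50.650−52.538)/1.9926 = -0.9477
df = 31
p-value (one-sided, H₁ greater) = 0.82470
At α=0.05: p ≥ α → fail to reject H₀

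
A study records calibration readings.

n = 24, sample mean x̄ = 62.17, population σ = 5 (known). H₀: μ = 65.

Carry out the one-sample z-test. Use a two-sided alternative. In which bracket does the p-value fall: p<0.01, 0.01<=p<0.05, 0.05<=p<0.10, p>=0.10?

SE = σ/√n = 5/√24 = 1.0206
z = (x̄−μ₀)/SE = (62.17−65)/1.0206 = -2.7728
p-value (two-sided) = 0.00556
→ bracket: p<0.01

p-value bracket: p<0.01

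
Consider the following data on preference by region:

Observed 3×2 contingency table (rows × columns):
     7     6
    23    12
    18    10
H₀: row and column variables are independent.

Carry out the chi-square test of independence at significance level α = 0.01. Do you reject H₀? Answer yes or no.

Row totals [13, 35, 28], col totals [48, 28], n=76
χ² = (7−8.21)²/8.21 + (6−4.79)²/4.79 + (23−22.11)²/22.11 + (12−12.89)²/12.89 + (18−17.68)²/17.68 + (10−10.32)²/10.32 = 0.5980
df = 2
p-value (upper-tail) = 0.74155
At α=0.01: p ≥ α → fail to reject H₀

reject H₀: no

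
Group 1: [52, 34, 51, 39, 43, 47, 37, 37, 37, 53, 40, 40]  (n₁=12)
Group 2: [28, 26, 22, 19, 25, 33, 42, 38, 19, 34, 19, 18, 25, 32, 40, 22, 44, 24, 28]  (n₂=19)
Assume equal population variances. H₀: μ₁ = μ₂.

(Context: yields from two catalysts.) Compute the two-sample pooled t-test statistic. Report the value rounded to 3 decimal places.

test statistic = 5.017

x̄₁=42.500, s₁=6.613, n₁=12
x̄₂=28.316, s₂=8.247, n₂=19
s_p² = [11·6.613² + 18·8.247²]/29 = 58.7967
SE = √(s_p²·(1/12+1/19)) = 2.8274
t = (42.500−28.316)/2.8274 = 5.0167
df = 29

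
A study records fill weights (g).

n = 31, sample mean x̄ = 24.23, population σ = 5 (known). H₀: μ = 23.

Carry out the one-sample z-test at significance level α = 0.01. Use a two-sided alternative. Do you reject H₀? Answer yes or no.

SE = σ/√n = 5/√31 = 0.8980
z = (x̄−μ₀)/SE = (24.23−23)/0.8980 = 1.3697
p-value (two-sided) = 0.17079
At α=0.01: p ≥ α → fail to reject H₀

reject H₀: no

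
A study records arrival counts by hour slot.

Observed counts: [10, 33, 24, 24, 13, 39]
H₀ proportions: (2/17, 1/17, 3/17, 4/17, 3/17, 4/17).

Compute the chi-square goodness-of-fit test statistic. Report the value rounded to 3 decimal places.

n = 143; E_i = n·p_i = [16.82, 8.41, 25.24, 33.65, 25.24, 33.65]
χ² = (10−16.82)²/16.82 + (33−8.41)²/8.41 + (24−25.24)²/25.24 + (24−33.65)²/33.65 + (13−25.24)²/25.24 + (39−33.65)²/33.65 = 84.2512
df = 5

test statistic = 84.251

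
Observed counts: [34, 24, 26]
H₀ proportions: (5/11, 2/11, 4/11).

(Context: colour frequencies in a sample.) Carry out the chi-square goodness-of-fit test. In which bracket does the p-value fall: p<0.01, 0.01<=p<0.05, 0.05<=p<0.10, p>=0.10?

n = 84; E_i = n·p_i = [38.18, 15.27, 30.55]
χ² = (34−38.18)²/38.18 + (24−15.27)²/15.27 + (26−30.55)²/30.55 = 6.1214
df = 2
p-value (upper-tail) = 0.04685
→ bracket: 0.01<=p<0.05

p-value bracket: 0.01<=p<0.05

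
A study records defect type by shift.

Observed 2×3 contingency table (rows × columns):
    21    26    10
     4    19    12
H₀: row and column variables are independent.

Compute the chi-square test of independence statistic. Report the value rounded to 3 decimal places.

Row totals [57, 35], col totals [25, 45, 22], n=92
χ² = (21−15.49)²/15.49 + (26−27.88)²/27.88 + (10−13.63)²/13.63 + (4−9.51)²/9.51 + (19−17.12)²/17.12 + (12−8.37)²/8.37 = 8.0290
df = 2

test statistic = 8.029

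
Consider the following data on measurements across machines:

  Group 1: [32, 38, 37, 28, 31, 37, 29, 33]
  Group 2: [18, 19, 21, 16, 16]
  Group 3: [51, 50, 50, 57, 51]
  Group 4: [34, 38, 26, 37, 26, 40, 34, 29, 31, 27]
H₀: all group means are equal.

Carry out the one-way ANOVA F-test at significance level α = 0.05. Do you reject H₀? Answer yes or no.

Group means [33.12, 18.00, 51.80, 32.20], grand mean 33.429
SSB = Σnᵢ(x̄ᵢ−x̄)² = 2893.582; SSW = ΣΣ(x−x̄ᵢ)² = 395.275
MSB = 2893.582/3 = 964.5274; MSW = 395.275/24 = 16.4698
F = MSB/MSW = 58.5634
df = (3, 24)
p-value (upper-tail) = 0.00000
At α=0.05: p < α → reject H₀

reject H₀: yes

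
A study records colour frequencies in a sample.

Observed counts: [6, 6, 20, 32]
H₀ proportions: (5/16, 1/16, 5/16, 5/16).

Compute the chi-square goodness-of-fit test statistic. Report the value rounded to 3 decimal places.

n = 64; E_i = n·p_i = [20.00, 4.00, 20.00, 20.00]
χ² = (6−20.00)²/20.00 + (6−4.00)²/4.00 + (20−20.00)²/20.00 + (32−20.00)²/20.00 = 18.0000
df = 3

test statistic = 18.000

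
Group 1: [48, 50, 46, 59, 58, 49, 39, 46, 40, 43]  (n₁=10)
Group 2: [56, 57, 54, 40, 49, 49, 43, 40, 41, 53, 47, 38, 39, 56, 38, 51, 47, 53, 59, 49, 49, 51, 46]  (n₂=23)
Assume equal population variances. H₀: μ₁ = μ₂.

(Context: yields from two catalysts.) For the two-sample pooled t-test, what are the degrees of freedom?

df = n₁ + n₂ − 2 = 10 + 23 − 2 = 31

degrees of freedom = 31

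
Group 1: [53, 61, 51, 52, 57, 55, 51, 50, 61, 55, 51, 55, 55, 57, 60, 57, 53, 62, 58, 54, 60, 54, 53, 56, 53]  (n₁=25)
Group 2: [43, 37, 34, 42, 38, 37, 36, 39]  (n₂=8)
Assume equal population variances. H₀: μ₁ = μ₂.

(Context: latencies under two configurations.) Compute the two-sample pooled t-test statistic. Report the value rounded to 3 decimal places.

x̄₁=55.360, s₁=3.475, n₁=25
x̄₂=38.250, s₂=3.012, n₂=8
s_p² = [24·3.475² + 7·3.012²]/31 = 11.3955
SE = √(s_p²·(1/25+1/8)) = 1.3712
t = (55.360−38.250)/1.3712 = 12.4779
df = 31

test statistic = 12.478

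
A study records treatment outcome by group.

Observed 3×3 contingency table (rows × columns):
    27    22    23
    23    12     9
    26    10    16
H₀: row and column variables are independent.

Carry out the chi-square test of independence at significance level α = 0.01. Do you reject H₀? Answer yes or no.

Row totals [72, 44, 52], col totals [76, 44, 48], n=168
χ² = (27−32.57)²/32.57 + (22−18.86)²/18.86 + (23−20.57)²/20.57 + (23−19.90)²/19.90 + (12−11.52)²/11.52 + (9−12.57)²/12.57 + (26−23.52)²/23.52 + (10−13.62)²/13.62 + (16−14.86)²/14.86 = 4.5894
df = 4
p-value (upper-tail) = 0.33208
At α=0.01: p ≥ α → fail to reject H₀

reject H₀: no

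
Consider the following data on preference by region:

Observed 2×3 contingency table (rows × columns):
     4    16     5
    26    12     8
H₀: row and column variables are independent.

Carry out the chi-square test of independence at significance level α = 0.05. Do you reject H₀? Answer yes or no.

reject H₀: yes

Row totals [25, 46], col totals [30, 28, 13], n=71
χ² = (4−10.56)²/10.56 + (16−9.86)²/9.86 + (5−4.58)²/4.58 + (26−19.44)²/19.44 + (12−18.14)²/18.14 + (8−8.42)²/8.42 = 12.2582
df = 2
p-value (upper-tail) = 0.00218
At α=0.05: p < α → reject H₀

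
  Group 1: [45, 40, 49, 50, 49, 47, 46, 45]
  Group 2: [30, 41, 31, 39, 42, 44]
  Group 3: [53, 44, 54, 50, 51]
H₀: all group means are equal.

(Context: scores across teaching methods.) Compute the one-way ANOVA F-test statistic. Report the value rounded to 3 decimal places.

test statistic = 12.154

Group means [46.38, 37.83, 50.40], grand mean 44.737
SSB = Σnᵢ(x̄ᵢ−x̄)² = 467.776; SSW = ΣΣ(x−x̄ᵢ)² = 307.908
MSB = 467.776/2 = 233.8879; MSW = 307.908/16 = 19.2443
F = MSB/MSW = 12.1536
df = (2, 16)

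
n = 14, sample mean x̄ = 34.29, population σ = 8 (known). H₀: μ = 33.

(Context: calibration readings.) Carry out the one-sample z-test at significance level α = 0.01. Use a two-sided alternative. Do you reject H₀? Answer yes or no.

reject H₀: no

SE = σ/√n = 8/√14 = 2.1381
z = (x̄−μ₀)/SE = (34.29−33)/2.1381 = 0.6033
p-value (two-sided) = 0.54628
At α=0.01: p ≥ α → fail to reject H₀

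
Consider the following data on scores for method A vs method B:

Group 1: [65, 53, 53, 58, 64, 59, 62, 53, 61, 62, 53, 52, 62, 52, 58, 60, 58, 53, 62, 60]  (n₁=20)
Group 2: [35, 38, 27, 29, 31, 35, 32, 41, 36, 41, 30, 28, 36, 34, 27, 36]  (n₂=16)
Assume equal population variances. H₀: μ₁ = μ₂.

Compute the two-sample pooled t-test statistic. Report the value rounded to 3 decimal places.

test statistic = 16.382

x̄₁=58.000, s₁=4.377, n₁=20
x̄₂=33.500, s₂=4.561, n₂=16
s_p² = [19·4.377² + 15·4.561²]/34 = 19.8824
SE = √(s_p²·(1/20+1/16)) = 1.4956
t = (58.000−33.500)/1.4956 = 16.3816
df = 34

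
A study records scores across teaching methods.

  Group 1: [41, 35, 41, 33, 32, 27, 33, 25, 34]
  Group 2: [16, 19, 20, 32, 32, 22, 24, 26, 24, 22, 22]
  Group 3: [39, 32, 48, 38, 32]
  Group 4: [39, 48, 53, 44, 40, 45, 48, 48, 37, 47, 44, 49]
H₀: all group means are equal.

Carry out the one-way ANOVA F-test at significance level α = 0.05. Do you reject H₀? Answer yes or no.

Group means [33.44, 23.55, 37.80, 45.17], grand mean 34.892
SSB = Σnᵢ(x̄ᵢ−x̄)² = 2744.151; SSW = ΣΣ(x−x̄ᵢ)² = 889.416
MSB = 2744.151/3 = 914.7171; MSW = 889.416/33 = 26.9520
F = MSB/MSW = 33.9387
df = (3, 33)
p-value (upper-tail) = 0.00000
At α=0.05: p < α → reject H₀

reject H₀: yes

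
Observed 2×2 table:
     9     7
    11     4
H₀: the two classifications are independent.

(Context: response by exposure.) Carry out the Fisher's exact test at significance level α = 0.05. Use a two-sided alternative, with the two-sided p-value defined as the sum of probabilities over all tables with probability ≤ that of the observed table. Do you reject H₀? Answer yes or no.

reject H₀: no

Margins: r₁=16, r₂=15, c₁=20, c₂=11, n=31
p_obs = C(16,9)·C(15,11)/C(31,20); sum pmf over tables with pmf ≤ p_obs
p-value (two-sided) = 0.45779
At α=0.05: p ≥ α → fail to reject H₀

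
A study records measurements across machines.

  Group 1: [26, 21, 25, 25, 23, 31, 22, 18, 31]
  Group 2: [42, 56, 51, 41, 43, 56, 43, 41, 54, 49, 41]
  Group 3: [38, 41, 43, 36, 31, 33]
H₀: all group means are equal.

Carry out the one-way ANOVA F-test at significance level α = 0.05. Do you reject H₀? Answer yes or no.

Group means [24.67, 47.00, 37.00], grand mean 36.962
SSB = Σnᵢ(x̄ᵢ−x̄)² = 2468.962; SSW = ΣΣ(x−x̄ᵢ)² = 652.000
MSB = 2468.962/2 = 1234.4808; MSW = 652.000/23 = 28.3478
F = MSB/MSW = 43.5476
df = (2, 23)
p-value (upper-tail) = 0.00000
At α=0.05: p < α → reject H₀

reject H₀: yes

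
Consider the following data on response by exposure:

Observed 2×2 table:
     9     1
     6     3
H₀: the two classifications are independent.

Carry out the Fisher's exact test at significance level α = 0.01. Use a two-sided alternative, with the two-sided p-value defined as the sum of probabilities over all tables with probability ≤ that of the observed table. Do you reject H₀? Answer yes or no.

reject H₀: no

Margins: r₁=10, r₂=9, c₁=15, c₂=4, n=19
p_obs = C(10,9)·C(9,6)/C(19,15); sum pmf over tables with pmf ≤ p_obs
p-value (two-sided) = 0.30341
At α=0.01: p ≥ α → fail to reject H₀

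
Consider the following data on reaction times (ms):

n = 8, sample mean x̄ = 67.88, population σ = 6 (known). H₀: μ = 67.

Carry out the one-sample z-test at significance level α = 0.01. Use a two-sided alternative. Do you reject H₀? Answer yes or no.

SE = σ/√n = 6/√8 = 2.1213
z = (x̄−μ₀)/SE = (67.88−67)/2.1213 = 0.4148
p-value (two-sided) = 0.67826
At α=0.01: p ≥ α → fail to reject H₀

reject H₀: no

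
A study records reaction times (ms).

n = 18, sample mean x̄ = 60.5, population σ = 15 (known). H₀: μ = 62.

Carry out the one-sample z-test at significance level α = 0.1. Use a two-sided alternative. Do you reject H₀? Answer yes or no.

reject H₀: no

SE = σ/√n = 15/√18 = 3.5355
z = (x̄−μ₀)/SE = (60.5−62)/3.5355 = -0.4243
p-value (two-sided) = 0.67137
At α=0.1: p ≥ α → fail to reject H₀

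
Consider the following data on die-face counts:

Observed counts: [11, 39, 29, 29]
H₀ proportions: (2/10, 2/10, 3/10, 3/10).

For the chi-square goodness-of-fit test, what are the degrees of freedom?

degrees of freedom = 3

df = k − 1 = 4 − 1 = 3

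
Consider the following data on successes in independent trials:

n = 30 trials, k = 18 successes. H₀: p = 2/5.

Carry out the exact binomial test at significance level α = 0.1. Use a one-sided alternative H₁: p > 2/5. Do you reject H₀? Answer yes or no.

reject H₀: yes

Exact binomial: n=30, k=18, p₀=2/5=0.4000
P(X≥18) from Σ C(n,i)·p₀^i·(1−p₀)^(n−i)
p-value (one-sided, H₁ greater) = 0.02124
At α=0.1: p < α → reject H₀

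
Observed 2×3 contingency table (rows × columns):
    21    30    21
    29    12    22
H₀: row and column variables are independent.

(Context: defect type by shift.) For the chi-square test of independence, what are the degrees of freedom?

df = (r−1)(c−1) = (2−1)·(3−1) = 2

degrees of freedom = 2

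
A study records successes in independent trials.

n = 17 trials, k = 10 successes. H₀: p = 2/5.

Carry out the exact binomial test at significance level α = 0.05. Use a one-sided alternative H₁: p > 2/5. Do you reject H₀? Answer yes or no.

Exact binomial: n=17, k=10, p₀=2/5=0.4000
P(X≥10) from Σ C(n,i)·p₀^i·(1−p₀)^(n−i)
p-value (one-sided, H₁ greater) = 0.09190
At α=0.05: p ≥ α → fail to reject H₀

reject H₀: no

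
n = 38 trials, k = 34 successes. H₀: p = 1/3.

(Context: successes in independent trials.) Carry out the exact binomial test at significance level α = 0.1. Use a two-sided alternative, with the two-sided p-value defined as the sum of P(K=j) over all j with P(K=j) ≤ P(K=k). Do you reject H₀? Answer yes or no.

reject H₀: yes

Exact binomial: n=38, k=34, p₀=1/3=0.3333
P(X=j) = C(n,j)·p₀^j·(1−p₀)^(n−j); p = Σ P(X=j) over j with P(X=j) ≤ P(X=34)
p-value (two-sided) = 0.00000
At α=0.1: p < α → reject H₀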